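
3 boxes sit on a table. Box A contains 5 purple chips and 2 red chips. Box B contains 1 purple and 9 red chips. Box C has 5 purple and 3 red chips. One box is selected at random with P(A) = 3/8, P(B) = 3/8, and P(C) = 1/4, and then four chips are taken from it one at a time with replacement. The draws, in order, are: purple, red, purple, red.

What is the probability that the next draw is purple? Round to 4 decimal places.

Under each hypothesis, the probability of the observed sequence is: P(data | box A) = (5/7)(2/7)(5/7)(2/7) = 0.041649; P(data | box B) = (1/10)(9/10)(1/10)(9/10) = 0.0081; P(data | box C) = (5/8)(3/8)(5/8)(3/8) = 0.054932.
Multiplying each by its prior: 3/8 · 0.041649 = 0.015618, 3/8 · 0.0081 = 0.0030375, 1/4 · 0.054932 = 0.013733; these sum to 0.032389.
The posterior is then P(box A | data) = 0.48222, P(box B | data) = 0.093782, P(box C | data) = 0.424.
So P(purple next | data) = Σ P(purple next | H) P(H | data) = (5/7)(0.48222) + (1/10)(0.093782) + (5/8)(0.424) = 0.61882.

0.6188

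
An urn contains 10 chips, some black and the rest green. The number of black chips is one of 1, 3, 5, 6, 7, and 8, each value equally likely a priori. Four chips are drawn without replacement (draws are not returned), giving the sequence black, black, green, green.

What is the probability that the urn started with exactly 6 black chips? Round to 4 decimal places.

Under each hypothesis, the probability of the observed sequence is: P(data | r = 1) = (1/10)(0/9) = 0; P(data | r = 3) = (3/10)(2/9)(7/8)(6/7) = 1/20; P(data | r = 5) = (5/10)(4/9)(5/8)(4/7) = 5/63; P(data | r = 6) = (6/10)(5/9)(4/8)(3/7) = 1/14; P(data | r = 7) = (7/10)(6/9)(3/8)(2/7) = 1/20; P(data | r = 8) = (8/10)(7/9)(2/8)(1/7) = 1/45.
The prior-weighted likelihoods are 1/6 · 0 = 0, 1/6 · 1/20 = 1/120, 1/6 · 5/63 = 5/378, 1/6 · 1/14 = 1/84, 1/6 · 1/20 = 1/120, 1/6 · 1/45 = 1/270; with total 43/945.
By Bayes' rule, P(r = 6 | data) = (1/84) / (43/945) = 45/172.

0.2616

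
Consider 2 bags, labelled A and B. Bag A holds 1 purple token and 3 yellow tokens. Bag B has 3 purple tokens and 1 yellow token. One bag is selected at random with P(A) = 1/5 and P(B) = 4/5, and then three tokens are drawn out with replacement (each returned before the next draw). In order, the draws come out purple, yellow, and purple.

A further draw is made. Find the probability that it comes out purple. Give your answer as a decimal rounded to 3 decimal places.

For each hypothesis, P(data | H) works out to: P(data | bag A) = (1/4)(3/4)(1/4) = 3/64; P(data | bag B) = (3/4)(1/4)(3/4) = 9/64.
Multiplying each by its prior: 1/5 · 3/64 = 3/320, 4/5 · 9/64 = 9/80; with total 39/320.
Normalising, the posterior is P(bag A | data) = 1/13, P(bag B | data) = 12/13.
Averaging over the posterior, P(purple next | data) = (1/4)(1/13) + (3/4)(12/13) = 37/52.

0.712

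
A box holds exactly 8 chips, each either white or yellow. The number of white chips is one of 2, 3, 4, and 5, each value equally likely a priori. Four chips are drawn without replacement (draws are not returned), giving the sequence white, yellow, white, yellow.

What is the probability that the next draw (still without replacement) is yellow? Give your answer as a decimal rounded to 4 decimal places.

Under each hypothesis, the probability of the observed sequence is: P(data | r = 2) = (2/8)(6/7)(1/6)(5/5) = 1/28; P(data | r = 3) = (3/8)(5/7)(2/6)(4/5) = 1/14; P(data | r = 4) = (4/8)(4/7)(3/6)(3/5) = 3/35; P(data | r = 5) = (5/8)(3/7)(4/6)(2/5) = 1/14.
The prior-weighted likelihoods are 1/4 · 1/28 = 1/112, 1/4 · 1/14 = 1/56, 1/4 · 3/35 = 3/140, 1/4 · 1/14 = 1/56; with total 37/560.
Dividing through by the total gives posterior P(r = 2 | data) = 5/37, P(r = 3 | data) = 10/37, P(r = 4 | data) = 12/37, P(r = 5 | data) = 10/37.
Averaging over the posterior, P(yellow next | data) = (1)(5/37) + (3/4)(10/37) + (1/2)(12/37) + (1/4)(10/37) = 21/37.

0.5676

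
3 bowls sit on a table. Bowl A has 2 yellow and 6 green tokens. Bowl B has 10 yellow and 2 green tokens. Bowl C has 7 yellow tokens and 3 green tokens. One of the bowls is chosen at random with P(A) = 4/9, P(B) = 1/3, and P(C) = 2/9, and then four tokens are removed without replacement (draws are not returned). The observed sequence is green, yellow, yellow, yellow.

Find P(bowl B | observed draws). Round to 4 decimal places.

0.5926

For each hypothesis, P(data | H) works out to: P(data | bowl A) = (6/8)(2/7)(1/6)(0/5) = 0; P(data | bowl B) = (2/12)(10/11)(9/10)(8/9) = 4/33; P(data | bowl C) = (3/10)(7/9)(6/8)(5/7) = 1/8.
The prior-weighted likelihoods are 4/9 · 0 = 0, 1/3 · 4/33 = 4/99, 2/9 · 1/8 = 1/36; these sum to 3/44.
Hence P(bowl B | data) = (4/99) / (3/44) = 16/27.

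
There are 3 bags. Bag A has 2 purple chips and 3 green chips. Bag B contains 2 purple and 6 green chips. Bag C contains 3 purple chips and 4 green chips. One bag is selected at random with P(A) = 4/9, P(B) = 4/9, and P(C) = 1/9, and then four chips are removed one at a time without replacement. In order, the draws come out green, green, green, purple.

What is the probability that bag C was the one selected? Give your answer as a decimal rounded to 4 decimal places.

Under each hypothesis, the probability of the observed sequence is: P(data | bag A) = (3/5)(2/4)(1/3)(2/2) = 1/10; P(data | bag B) = (6/8)(5/7)(4/6)(2/5) = 1/7; P(data | bag C) = (4/7)(3/6)(2/5)(3/4) = 3/35.
The prior-weighted likelihoods are 4/9 · 1/10 = 2/45, 4/9 · 1/7 = 4/63, 1/9 · 3/35 = 1/105; summing to 37/315.
Hence P(bag C | data) = (1/105) / (37/315) = 3/37.

0.0811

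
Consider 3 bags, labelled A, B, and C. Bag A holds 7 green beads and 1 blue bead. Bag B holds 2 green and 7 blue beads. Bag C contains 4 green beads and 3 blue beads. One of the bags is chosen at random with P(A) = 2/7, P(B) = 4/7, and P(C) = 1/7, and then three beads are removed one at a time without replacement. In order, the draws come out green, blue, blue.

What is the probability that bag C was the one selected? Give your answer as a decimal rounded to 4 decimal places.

0.1463

For each hypothesis, P(data | H) works out to: P(data | bag A) = (7/8)(1/7)(0/6) = 0; P(data | bag B) = (2/9)(7/8)(6/7) = 1/6; P(data | bag C) = (4/7)(3/6)(2/5) = 4/35.
Weighting by the prior gives 2/7 · 0 = 0, 4/7 · 1/6 = 2/21, 1/7 · 4/35 = 4/245; summing to 82/735.
Hence P(bag C | data) = (4/245) / (82/735) = 6/41.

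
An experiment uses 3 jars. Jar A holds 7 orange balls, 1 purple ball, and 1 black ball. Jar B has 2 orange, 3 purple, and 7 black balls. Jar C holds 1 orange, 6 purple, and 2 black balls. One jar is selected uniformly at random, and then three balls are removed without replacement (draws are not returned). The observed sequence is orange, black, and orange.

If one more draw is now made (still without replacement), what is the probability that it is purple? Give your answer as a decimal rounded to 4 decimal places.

Compute the likelihood of the observed sequence for each case: P(data | jar A) = (7/9)(1/8)(6/7) = 0.083333; P(data | jar B) = (2/12)(7/11)(1/10) = 0.010606; P(data | jar C) = (1/9)(2/8)(0/7) = 0.
Multiplying each by its prior: 1/3 · 0.083333 = 0.027778, 1/3 · 0.010606 = 0.0035354, 1/3 · 0 = 0; summing to 0.031313.
Normalising, the posterior is P(jar A | data) = 0.8871, P(jar B | data) = 0.1129, P(jar C | data) = 0.
Averaging over the posterior, P(purple next | data) = (1/6)(0.8871) + (1/3)(0.1129) = 0.18548.

0.1855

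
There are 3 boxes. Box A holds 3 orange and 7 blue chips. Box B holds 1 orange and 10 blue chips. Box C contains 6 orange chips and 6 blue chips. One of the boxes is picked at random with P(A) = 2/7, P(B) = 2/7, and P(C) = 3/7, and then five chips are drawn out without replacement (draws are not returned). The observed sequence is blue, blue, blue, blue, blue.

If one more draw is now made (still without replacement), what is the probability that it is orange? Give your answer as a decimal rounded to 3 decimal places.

0.235

The likelihood of the observed sequence under each hypothesis: P(data | box A) = (7/10)(6/9)(5/8)(4/7)(3/6) = 1/12; P(data | box B) = (10/11)(9/10)(8/9)(7/8)(6/7) = 6/11; P(data | box C) = (6/12)(5/11)(4/10)(3/9)(2/8) = 1/132.
Multiplying each by its prior: 2/7 · 1/12 = 1/42, 2/7 · 6/11 = 12/77, 3/7 · 1/132 = 1/308; these sum to 169/924.
Dividing through by the total gives posterior P(box A | data) = 0.13018, P(box B | data) = 0.85207, P(box C | data) = 0.017751.
So P(orange next | data) = Σ P(orange next | H) P(H | data) = (3/5)(0.13018) + (1/6)(0.85207) + (6/7)(0.017751) = 0.23533.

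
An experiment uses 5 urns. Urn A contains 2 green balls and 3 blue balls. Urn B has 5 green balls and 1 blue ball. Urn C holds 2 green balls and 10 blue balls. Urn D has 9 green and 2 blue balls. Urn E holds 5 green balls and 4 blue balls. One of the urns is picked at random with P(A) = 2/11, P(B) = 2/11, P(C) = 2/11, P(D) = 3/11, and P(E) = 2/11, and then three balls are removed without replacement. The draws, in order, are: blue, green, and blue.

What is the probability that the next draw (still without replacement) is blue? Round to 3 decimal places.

0.541

For each hypothesis, P(data | H) works out to: P(data | urn A) = (3/5)(2/4)(2/3) = 0.2; P(data | urn B) = (1/6)(5/5)(0/4) = 0; P(data | urn C) = (10/12)(2/11)(9/10) = 0.13636; P(data | urn D) = (2/11)(9/10)(1/9) = 0.018182; P(data | urn E) = (4/9)(5/8)(3/7) = 0.11905.
The prior-weighted likelihoods are 2/11 · 0.2 = 0.036364, 2/11 · 0 = 0, 2/11 · 0.13636 = 0.024793, 3/11 · 0.018182 = 0.0049587, 2/11 · 0.11905 = 0.021645; with total 0.087761.
Dividing through by the total gives posterior P(urn A | data) = 0.41435, P(urn B | data) = 0, P(urn C | data) = 0.28251, P(urn D | data) = 0.056502, P(urn E | data) = 0.24664.
The predictive probability is P(blue next | data) = (1/2)(0.41435) + (8/9)(0.28251) + (0)(0.056502) + (1/3)(0.24664) = 0.54051.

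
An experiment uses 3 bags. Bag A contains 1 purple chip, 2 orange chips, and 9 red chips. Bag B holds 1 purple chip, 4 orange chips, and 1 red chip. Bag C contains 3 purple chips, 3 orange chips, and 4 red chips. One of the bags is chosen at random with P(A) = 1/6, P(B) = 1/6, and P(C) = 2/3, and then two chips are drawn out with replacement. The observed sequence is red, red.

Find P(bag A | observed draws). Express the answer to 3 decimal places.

0.457

The likelihood of the observed sequence under each hypothesis: P(data | bag A) = (9/12)(9/12) = 0.5625; P(data | bag B) = (1/6)(1/6) = 0.027778; P(data | bag C) = (4/10)(4/10) = 0.16.
Multiplying each by its prior: 1/6 · 0.5625 = 0.09375, 1/6 · 0.027778 = 0.0046296, 2/3 · 0.16 = 0.10667; these sum to 0.20505.
So P(bag A | data) = (0.09375) / (0.20505) = 0.45721.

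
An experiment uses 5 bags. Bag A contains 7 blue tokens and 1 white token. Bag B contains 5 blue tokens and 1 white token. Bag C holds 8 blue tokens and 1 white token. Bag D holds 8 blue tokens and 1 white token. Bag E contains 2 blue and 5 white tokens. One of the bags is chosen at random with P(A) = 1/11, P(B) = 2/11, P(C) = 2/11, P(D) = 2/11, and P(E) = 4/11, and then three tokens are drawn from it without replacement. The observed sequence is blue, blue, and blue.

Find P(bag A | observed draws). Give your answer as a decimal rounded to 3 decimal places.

0.146

Compute the likelihood of the observed sequence for each case: P(data | bag A) = (7/8)(6/7)(5/6) = 5/8; P(data | bag B) = (5/6)(4/5)(3/4) = 1/2; P(data | bag C) = (8/9)(7/8)(6/7) = 2/3; P(data | bag D) = (8/9)(7/8)(6/7) = 2/3; P(data | bag E) = (2/7)(1/6)(0/5) = 0.
Weighting by the prior gives 1/11 · 5/8 = 5/88, 2/11 · 1/2 = 1/11, 2/11 · 2/3 = 4/33, 2/11 · 2/3 = 4/33, 4/11 · 0 = 0; these sum to 103/264.
Hence P(bag A | data) = (5/88) / (103/264) = 15/103.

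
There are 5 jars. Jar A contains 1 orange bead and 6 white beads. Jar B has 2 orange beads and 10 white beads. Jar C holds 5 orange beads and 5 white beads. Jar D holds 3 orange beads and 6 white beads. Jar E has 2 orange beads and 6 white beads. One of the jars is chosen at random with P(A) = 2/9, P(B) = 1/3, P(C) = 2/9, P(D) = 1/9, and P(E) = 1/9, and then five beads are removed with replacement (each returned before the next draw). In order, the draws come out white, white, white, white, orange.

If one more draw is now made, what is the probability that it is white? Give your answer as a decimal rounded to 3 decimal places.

0.776

For each hypothesis, P(data | H) works out to: P(data | jar A) = (6/7)(6/7)(6/7)(6/7)(1/7) = 0.077111; P(data | jar B) = (10/12)(10/12)(10/12)(10/12)(2/12) = 0.080376; P(data | jar C) = (5/10)(5/10)(5/10)(5/10)(5/10) = 0.03125; P(data | jar D) = (6/9)(6/9)(6/9)(6/9)(3/9) = 0.065844; P(data | jar E) = (6/8)(6/8)(6/8)(6/8)(2/8) = 0.079102.
Weighting by the prior gives 2/9 · 0.077111 = 0.017136, 1/3 · 0.080376 = 0.026792, 2/9 · 0.03125 = 0.0069444, 1/9 · 0.065844 = 0.007316, 1/9 · 0.079102 = 0.0087891; with total 0.066977.
Dividing through by the total gives posterior P(jar A | data) = 0.25584, P(jar B | data) = 0.40002, P(jar C | data) = 0.10368, P(jar D | data) = 0.10923, P(jar E | data) = 0.13123.
The predictive probability is P(white next | data) = (6/7)(0.25584) + (5/6)(0.40002) + (1/2)(0.10368) + (2/3)(0.10923) + (3/4)(0.13123) = 0.77572.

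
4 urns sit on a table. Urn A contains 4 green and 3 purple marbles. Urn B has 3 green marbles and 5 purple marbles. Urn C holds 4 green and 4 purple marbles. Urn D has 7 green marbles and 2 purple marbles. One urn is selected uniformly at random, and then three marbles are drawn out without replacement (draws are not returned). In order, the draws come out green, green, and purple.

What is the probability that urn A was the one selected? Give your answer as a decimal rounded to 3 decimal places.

The likelihood of the observed sequence under each hypothesis: P(data | urn A) = (4/7)(3/6)(3/5) = 0.17143; P(data | urn B) = (3/8)(2/7)(5/6) = 0.089286; P(data | urn C) = (4/8)(3/7)(4/6) = 0.14286; P(data | urn D) = (7/9)(6/8)(2/7) = 0.16667.
The prior-weighted likelihoods are 1/4 · 0.17143 = 0.042857, 1/4 · 0.089286 = 0.022321, 1/4 · 0.14286 = 0.035714, 1/4 · 0.16667 = 0.041667; these sum to 0.14256.
So P(urn A | data) = (0.042857) / (0.14256) = 0.30063.

0.301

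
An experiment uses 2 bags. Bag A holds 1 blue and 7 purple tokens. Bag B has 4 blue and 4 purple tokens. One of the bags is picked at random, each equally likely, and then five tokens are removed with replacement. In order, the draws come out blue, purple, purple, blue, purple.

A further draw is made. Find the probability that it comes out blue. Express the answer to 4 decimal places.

0.4059

Compute the likelihood of the observed sequence for each case: P(data | bag A) = (1/8)(7/8)(7/8)(1/8)(7/8) = 0.010468; P(data | bag B) = (4/8)(4/8)(4/8)(4/8)(4/8) = 0.03125.
Weighting by the prior gives 1/2 · 0.010468 = 0.0052338, 1/2 · 0.03125 = 0.015625; these sum to 0.020859.
Normalising, the posterior is P(bag A | data) = 0.25091, P(bag B | data) = 0.74909.
So P(blue next | data) = Σ P(blue next | H) P(H | data) = (1/8)(0.25091) + (1/2)(0.74909) = 0.40591.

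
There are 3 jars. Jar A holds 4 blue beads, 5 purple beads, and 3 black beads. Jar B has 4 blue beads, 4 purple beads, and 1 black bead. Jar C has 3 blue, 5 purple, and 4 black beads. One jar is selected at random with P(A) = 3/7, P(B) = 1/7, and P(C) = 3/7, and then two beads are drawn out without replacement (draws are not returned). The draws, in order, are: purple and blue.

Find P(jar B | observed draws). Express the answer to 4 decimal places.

Under each hypothesis, the probability of the observed sequence is: P(data | jar A) = (5/12)(4/11) = 0.15152; P(data | jar B) = (4/9)(4/8) = 0.22222; P(data | jar C) = (5/12)(3/11) = 0.11364.
Weighting by the prior gives 3/7 · 0.15152 = 0.064935, 1/7 · 0.22222 = 0.031746, 3/7 · 0.11364 = 0.048701; these sum to 0.14538.
Hence P(jar B | data) = (0.031746) / (0.14538) = 0.21836.

0.2184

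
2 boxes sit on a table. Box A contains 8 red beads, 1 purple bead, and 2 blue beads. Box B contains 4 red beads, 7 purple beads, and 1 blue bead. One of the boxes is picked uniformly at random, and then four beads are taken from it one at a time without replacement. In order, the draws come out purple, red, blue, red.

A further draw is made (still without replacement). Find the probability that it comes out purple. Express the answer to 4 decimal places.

0.2500

Under each hypothesis, the probability of the observed sequence is: P(data | box A) = (1/11)(8/10)(2/9)(7/8) = 0.014141; P(data | box B) = (7/12)(4/11)(1/10)(3/9) = 0.0070707.
Multiplying each by its prior: 1/2 · 0.014141 = 0.0070707, 1/2 · 0.0070707 = 0.0035354; these sum to 0.010606.
Normalising, the posterior is P(box A | data) = 0.66667, P(box B | data) = 0.33333.
Averaging over the posterior, P(purple next | data) = (0)(0.66667) + (3/4)(0.33333) = 0.25.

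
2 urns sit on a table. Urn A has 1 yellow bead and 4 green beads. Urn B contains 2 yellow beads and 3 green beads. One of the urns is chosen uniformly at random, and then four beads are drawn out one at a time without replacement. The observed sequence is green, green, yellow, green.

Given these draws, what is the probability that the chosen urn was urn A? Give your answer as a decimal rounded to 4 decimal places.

0.6667

Under each hypothesis, the probability of the observed sequence is: P(data | urn A) = (4/5)(3/4)(1/3)(2/2) = 1/5; P(data | urn B) = (3/5)(2/4)(2/3)(1/2) = 1/10.
Multiplying each by its prior: 1/2 · 1/5 = 1/10, 1/2 · 1/10 = 1/20; with total 3/20.
So P(urn A | data) = (1/10) / (3/20) = 2/3.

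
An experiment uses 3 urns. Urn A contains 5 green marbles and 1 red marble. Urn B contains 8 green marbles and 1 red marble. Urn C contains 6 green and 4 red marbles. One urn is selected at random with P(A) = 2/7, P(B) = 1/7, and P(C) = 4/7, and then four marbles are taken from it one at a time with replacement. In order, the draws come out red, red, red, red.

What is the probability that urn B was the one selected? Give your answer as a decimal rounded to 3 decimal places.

Compute the likelihood of the observed sequence for each case: P(data | urn A) = (1/6)(1/6)(1/6)(1/6) = 0.0007716; P(data | urn B) = (1/9)(1/9)(1/9)(1/9) = 0.00015242; P(data | urn C) = (4/10)(4/10)(4/10)(4/10) = 0.0256.
Multiplying each by its prior: 2/7 · 0.0007716 = 0.00022046, 1/7 · 0.00015242 = 2.1774e-05, 4/7 · 0.0256 = 0.014629; with total 0.014871.
So P(urn B | data) = (2.1774e-05) / (0.014871) = 0.0014642.

0.001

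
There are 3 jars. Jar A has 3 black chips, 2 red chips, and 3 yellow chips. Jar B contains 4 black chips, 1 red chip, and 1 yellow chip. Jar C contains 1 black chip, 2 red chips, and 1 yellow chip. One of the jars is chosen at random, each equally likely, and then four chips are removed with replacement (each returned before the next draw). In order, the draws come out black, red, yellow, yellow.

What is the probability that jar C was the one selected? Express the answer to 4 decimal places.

Compute the likelihood of the observed sequence for each case: P(data | jar A) = (3/8)(2/8)(3/8)(3/8) = 0.013184; P(data | jar B) = (4/6)(1/6)(1/6)(1/6) = 0.0030864; P(data | jar C) = (1/4)(2/4)(1/4)(1/4) = 0.0078125.
Weighting by the prior gives 1/3 · 0.013184 = 0.0043945, 1/3 · 0.0030864 = 0.0010288, 1/3 · 0.0078125 = 0.0026042; these sum to 0.0080275.
So P(jar C | data) = (0.0026042) / (0.0080275) = 0.32441.

0.3244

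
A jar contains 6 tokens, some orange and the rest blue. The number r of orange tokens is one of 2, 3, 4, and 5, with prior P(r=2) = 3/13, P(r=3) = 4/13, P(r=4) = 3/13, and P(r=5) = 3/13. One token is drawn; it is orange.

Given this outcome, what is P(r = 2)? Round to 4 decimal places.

For each hypothesis, P(data | H) works out to: P(data | r = 2) = (2/6) = 1/3; P(data | r = 3) = (3/6) = 1/2; P(data | r = 4) = (4/6) = 2/3; P(data | r = 5) = (5/6) = 5/6.
Multiplying each by its prior: 3/13 · 1/3 = 1/13, 4/13 · 1/2 = 2/13, 3/13 · 2/3 = 2/13, 3/13 · 5/6 = 5/26; these sum to 15/26.
Hence P(r = 2 | data) = (1/13) / (15/26) = 2/15.

0.1333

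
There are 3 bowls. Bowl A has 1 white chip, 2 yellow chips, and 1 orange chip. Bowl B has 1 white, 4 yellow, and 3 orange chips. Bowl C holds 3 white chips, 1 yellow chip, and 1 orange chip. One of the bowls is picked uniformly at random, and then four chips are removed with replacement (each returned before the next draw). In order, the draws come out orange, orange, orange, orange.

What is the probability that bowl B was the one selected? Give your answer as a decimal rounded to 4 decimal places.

0.7822

Compute the likelihood of the observed sequence for each case: P(data | bowl A) = (1/4)(1/4)(1/4)(1/4) = 0.0039062; P(data | bowl B) = (3/8)(3/8)(3/8)(3/8) = 0.019775; P(data | bowl C) = (1/5)(1/5)(1/5)(1/5) = 0.0016.
Weighting by the prior gives 1/3 · 0.0039062 = 0.0013021, 1/3 · 0.019775 = 0.0065918, 1/3 · 0.0016 = 0.00053333; summing to 0.0084272.
By Bayes' rule, P(bowl B | data) = (0.0065918) / (0.0084272) = 0.7822.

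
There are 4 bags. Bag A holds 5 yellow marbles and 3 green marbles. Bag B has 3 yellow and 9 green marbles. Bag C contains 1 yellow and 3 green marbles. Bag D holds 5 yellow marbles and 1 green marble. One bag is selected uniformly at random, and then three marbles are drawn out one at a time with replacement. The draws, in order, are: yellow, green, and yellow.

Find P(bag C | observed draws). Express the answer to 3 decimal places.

The likelihood of the observed sequence under each hypothesis: P(data | bag A) = (5/8)(3/8)(5/8) = 0.14648; P(data | bag B) = (3/12)(9/12)(3/12) = 0.046875; P(data | bag C) = (1/4)(3/4)(1/4) = 0.046875; P(data | bag D) = (5/6)(1/6)(5/6) = 0.11574.
Weighting by the prior gives 1/4 · 0.14648 = 0.036621, 1/4 · 0.046875 = 0.011719, 1/4 · 0.046875 = 0.011719, 1/4 · 0.11574 = 0.028935; summing to 0.088994.
By Bayes' rule, P(bag C | data) = (0.011719) / (0.088994) = 0.13168.

0.132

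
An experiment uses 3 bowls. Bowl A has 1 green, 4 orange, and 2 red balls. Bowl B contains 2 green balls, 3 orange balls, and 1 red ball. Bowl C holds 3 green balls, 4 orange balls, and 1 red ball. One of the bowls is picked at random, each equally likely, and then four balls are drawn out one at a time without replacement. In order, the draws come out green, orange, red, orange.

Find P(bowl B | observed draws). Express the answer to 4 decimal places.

For each hypothesis, P(data | H) works out to: P(data | bowl A) = (1/7)(4/6)(2/5)(3/4) = 1/35; P(data | bowl B) = (2/6)(3/5)(1/4)(2/3) = 1/30; P(data | bowl C) = (3/8)(4/7)(1/6)(3/5) = 3/140.
Multiplying each by its prior: 1/3 · 1/35 = 1/105, 1/3 · 1/30 = 1/90, 1/3 · 3/140 = 1/140; summing to 1/36.
By Bayes' rule, P(bowl B | data) = (1/90) / (1/36) = 2/5.

0.4000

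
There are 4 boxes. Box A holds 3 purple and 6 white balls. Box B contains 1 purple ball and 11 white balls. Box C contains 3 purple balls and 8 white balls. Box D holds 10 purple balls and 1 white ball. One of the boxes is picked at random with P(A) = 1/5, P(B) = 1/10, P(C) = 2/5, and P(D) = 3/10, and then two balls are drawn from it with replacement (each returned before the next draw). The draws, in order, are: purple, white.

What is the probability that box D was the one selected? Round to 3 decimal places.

0.159

Under each hypothesis, the probability of the observed sequence is: P(data | box A) = (3/9)(6/9) = 0.22222; P(data | box B) = (1/12)(11/12) = 0.076389; P(data | box C) = (3/11)(8/11) = 0.19835; P(data | box D) = (10/11)(1/11) = 0.082645.
The prior-weighted likelihoods are 1/5 · 0.22222 = 0.044444, 1/10 · 0.076389 = 0.0076389, 2/5 · 0.19835 = 0.079339, 3/10 · 0.082645 = 0.024793; these sum to 0.15622.
So P(box D | data) = (0.024793) / (0.15622) = 0.15871.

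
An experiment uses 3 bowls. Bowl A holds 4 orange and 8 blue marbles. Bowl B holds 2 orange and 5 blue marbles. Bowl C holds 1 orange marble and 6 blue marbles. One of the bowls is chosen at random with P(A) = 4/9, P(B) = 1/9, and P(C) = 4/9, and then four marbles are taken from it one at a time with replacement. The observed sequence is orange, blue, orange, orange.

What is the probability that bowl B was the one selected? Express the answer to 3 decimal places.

Compute the likelihood of the observed sequence for each case: P(data | bowl A) = (4/12)(8/12)(4/12)(4/12) = 0.024691; P(data | bowl B) = (2/7)(5/7)(2/7)(2/7) = 0.01666; P(data | bowl C) = (1/7)(6/7)(1/7)(1/7) = 0.002499.
Weighting by the prior gives 4/9 · 0.024691 = 0.010974, 1/9 · 0.01666 = 0.0018511, 4/9 · 0.002499 = 0.0011106; with total 0.013936.
Therefore the posterior P(bowl B | data) = (0.0018511) / (0.013936) = 0.13283.

0.133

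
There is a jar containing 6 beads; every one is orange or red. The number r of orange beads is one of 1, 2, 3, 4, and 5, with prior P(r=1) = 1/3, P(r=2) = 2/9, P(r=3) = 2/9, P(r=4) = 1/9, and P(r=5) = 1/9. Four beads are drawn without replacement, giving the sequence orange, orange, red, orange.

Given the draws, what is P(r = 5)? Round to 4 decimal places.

0.4167

For each hypothesis, P(data | H) works out to: P(data | r = 1) = (1/6)(0/5) = 0; P(data | r = 2) = (2/6)(1/5)(4/4)(0/3) = 0; P(data | r = 3) = (3/6)(2/5)(3/4)(1/3) = 1/20; P(data | r = 4) = (4/6)(3/5)(2/4)(2/3) = 2/15; P(data | r = 5) = (5/6)(4/5)(1/4)(3/3) = 1/6.
Weighting by the prior gives 1/3 · 0 = 0, 2/9 · 0 = 0, 2/9 · 1/20 = 1/90, 1/9 · 2/15 = 2/135, 1/9 · 1/6 = 1/54; summing to 2/45.
By Bayes' rule, P(r = 5 | data) = (1/54) / (2/45) = 5/12.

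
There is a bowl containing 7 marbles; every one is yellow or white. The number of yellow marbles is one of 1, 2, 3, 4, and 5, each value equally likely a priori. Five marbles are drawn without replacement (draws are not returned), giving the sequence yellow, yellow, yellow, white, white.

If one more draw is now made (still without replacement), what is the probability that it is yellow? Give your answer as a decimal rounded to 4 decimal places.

The likelihood of the observed sequence under each hypothesis: P(data | r = 1) = (1/7)(0/6) = 0; P(data | r = 2) = (2/7)(1/6)(0/5) = 0; P(data | r = 3) = (3/7)(2/6)(1/5)(4/4)(3/3) = 1/35; P(data | r = 4) = (4/7)(3/6)(2/5)(3/4)(2/3) = 2/35; P(data | r = 5) = (5/7)(4/6)(3/5)(2/4)(1/3) = 1/21.
Multiplying each by its prior: 1/5 · 0 = 0, 1/5 · 0 = 0, 1/5 · 1/35 = 1/175, 1/5 · 2/35 = 2/175, 1/5 · 1/21 = 1/105; with total 2/75.
The posterior is then P(r = 1 | data) = 0, P(r = 2 | data) = 0, P(r = 3 | data) = 3/14, P(r = 4 | data) = 3/7, P(r = 5 | data) = 5/14.
So P(yellow next | data) = Σ P(yellow next | H) P(H | data) = (0)(3/14) + (1/2)(3/7) + (1)(5/14) = 4/7.

0.5714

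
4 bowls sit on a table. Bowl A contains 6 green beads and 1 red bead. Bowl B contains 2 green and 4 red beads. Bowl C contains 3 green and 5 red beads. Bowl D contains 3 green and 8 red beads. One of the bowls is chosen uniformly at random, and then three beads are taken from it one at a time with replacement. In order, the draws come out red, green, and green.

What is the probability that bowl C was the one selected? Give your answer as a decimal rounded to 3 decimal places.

0.274

Compute the likelihood of the observed sequence for each case: P(data | bowl A) = (1/7)(6/7)(6/7) = 0.10496; P(data | bowl B) = (4/6)(2/6)(2/6) = 0.074074; P(data | bowl C) = (5/8)(3/8)(3/8) = 0.087891; P(data | bowl D) = (8/11)(3/11)(3/11) = 0.054095.
Weighting by the prior gives 1/4 · 0.10496 = 0.026239, 1/4 · 0.074074 = 0.018519, 1/4 · 0.087891 = 0.021973, 1/4 · 0.054095 = 0.013524; summing to 0.080254.
Therefore the posterior P(bowl C | data) = (0.021973) / (0.080254) = 0.27379.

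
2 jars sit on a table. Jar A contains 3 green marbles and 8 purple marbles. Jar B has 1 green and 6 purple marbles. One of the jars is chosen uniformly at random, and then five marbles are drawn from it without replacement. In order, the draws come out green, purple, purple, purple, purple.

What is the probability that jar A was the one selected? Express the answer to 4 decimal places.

For each hypothesis, P(data | H) works out to: P(data | jar A) = (3/11)(8/10)(7/9)(6/8)(5/7) = 1/11; P(data | jar B) = (1/7)(6/6)(5/5)(4/4)(3/3) = 1/7.
The prior-weighted likelihoods are 1/2 · 1/11 = 1/22, 1/2 · 1/7 = 1/14; these sum to 9/77.
By Bayes' rule, P(jar A | data) = (1/22) / (9/77) = 7/18.

0.3889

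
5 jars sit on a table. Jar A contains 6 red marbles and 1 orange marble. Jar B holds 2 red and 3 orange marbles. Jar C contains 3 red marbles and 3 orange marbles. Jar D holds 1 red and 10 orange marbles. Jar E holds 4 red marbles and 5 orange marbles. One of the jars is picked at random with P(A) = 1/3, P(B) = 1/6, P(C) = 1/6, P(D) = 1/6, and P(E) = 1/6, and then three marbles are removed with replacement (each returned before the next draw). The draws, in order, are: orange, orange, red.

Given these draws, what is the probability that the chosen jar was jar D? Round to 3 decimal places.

Under each hypothesis, the probability of the observed sequence is: P(data | jar A) = (1/7)(1/7)(6/7) = 0.017493; P(data | jar B) = (3/5)(3/5)(2/5) = 0.144; P(data | jar C) = (3/6)(3/6)(3/6) = 0.125; P(data | jar D) = (10/11)(10/11)(1/11) = 0.075131; P(data | jar E) = (5/9)(5/9)(4/9) = 0.13717.
Multiplying each by its prior: 1/3 · 0.017493 = 0.0058309, 1/6 · 0.144 = 0.024, 1/6 · 0.125 = 0.020833, 1/6 · 0.075131 = 0.012522, 1/6 · 0.13717 = 0.022862; with total 0.086049.
Therefore the posterior P(jar D | data) = (0.012522) / (0.086049) = 0.14552.

0.146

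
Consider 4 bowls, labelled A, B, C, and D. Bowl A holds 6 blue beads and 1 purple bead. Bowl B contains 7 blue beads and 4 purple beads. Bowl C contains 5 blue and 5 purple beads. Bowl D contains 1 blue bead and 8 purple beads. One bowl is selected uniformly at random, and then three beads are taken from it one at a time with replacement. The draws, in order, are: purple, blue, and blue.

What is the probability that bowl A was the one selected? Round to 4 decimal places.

0.2704

For each hypothesis, P(data | H) works out to: P(data | bowl A) = (1/7)(6/7)(6/7) = 0.10496; P(data | bowl B) = (4/11)(7/11)(7/11) = 0.14726; P(data | bowl C) = (5/10)(5/10)(5/10) = 0.125; P(data | bowl D) = (8/9)(1/9)(1/9) = 0.010974.
The prior-weighted likelihoods are 1/4 · 0.10496 = 0.026239, 1/4 · 0.14726 = 0.036814, 1/4 · 0.125 = 0.03125, 1/4 · 0.010974 = 0.0027435; these sum to 0.097047.
By Bayes' rule, P(bowl A | data) = (0.026239) / (0.097047) = 0.27037.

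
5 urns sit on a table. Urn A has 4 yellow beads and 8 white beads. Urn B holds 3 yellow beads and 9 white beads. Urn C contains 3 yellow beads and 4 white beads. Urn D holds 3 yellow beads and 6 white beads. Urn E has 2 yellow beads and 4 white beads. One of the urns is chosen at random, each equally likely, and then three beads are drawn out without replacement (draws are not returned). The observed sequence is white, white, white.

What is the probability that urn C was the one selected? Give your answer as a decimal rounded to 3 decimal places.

0.096

The likelihood of the observed sequence under each hypothesis: P(data | urn A) = (8/12)(7/11)(6/10) = 0.25455; P(data | urn B) = (9/12)(8/11)(7/10) = 0.38182; P(data | urn C) = (4/7)(3/6)(2/5) = 0.11429; P(data | urn D) = (6/9)(5/8)(4/7) = 0.2381; P(data | urn E) = (4/6)(3/5)(2/4) = 0.2.
The prior-weighted likelihoods are 1/5 · 0.25455 = 0.050909, 1/5 · 0.38182 = 0.076364, 1/5 · 0.11429 = 0.022857, 1/5 · 0.2381 = 0.047619, 1/5 · 0.2 = 0.04; with total 0.23775.
Therefore the posterior P(urn C | data) = (0.022857) / (0.23775) = 0.09614.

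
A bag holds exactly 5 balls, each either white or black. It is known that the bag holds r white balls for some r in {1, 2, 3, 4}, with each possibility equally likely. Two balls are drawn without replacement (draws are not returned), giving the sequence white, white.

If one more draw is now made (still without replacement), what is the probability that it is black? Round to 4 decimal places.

0.5000

For each hypothesis, P(data | H) works out to: P(data | r = 1) = (1/5)(0/4) = 0; P(data | r = 2) = (2/5)(1/4) = 1/10; P(data | r = 3) = (3/5)(2/4) = 3/10; P(data | r = 4) = (4/5)(3/4) = 3/5.
Weighting by the prior gives 1/4 · 0 = 0, 1/4 · 1/10 = 1/40, 1/4 · 3/10 = 3/40, 1/4 · 3/5 = 3/20; with total 1/4.
The posterior is then P(r = 1 | data) = 0, P(r = 2 | data) = 1/10, P(r = 3 | data) = 3/10, P(r = 4 | data) = 3/5.
So P(black next | data) = Σ P(black next | H) P(H | data) = (1)(1/10) + (2/3)(3/10) + (1/3)(3/5) = 1/2.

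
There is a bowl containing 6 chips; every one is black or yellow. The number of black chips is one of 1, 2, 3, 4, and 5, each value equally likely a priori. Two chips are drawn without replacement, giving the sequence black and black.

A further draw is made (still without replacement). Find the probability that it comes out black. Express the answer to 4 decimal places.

0.5625

Compute the likelihood of the observed sequence for each case: P(data | r = 1) = (1/6)(0/5) = 0; P(data | r = 2) = (2/6)(1/5) = 1/15; P(data | r = 3) = (3/6)(2/5) = 1/5; P(data | r = 4) = (4/6)(3/5) = 2/5; P(data | r = 5) = (5/6)(4/5) = 2/3.
Weighting by the prior gives 1/5 · 0 = 0, 1/5 · 1/15 = 1/75, 1/5 · 1/5 = 1/25, 1/5 · 2/5 = 2/25, 1/5 · 2/3 = 2/15; these sum to 4/15.
Normalising, the posterior is P(r = 1 | data) = 0, P(r = 2 | data) = 1/20, P(r = 3 | data) = 3/20, P(r = 4 | data) = 3/10, P(r = 5 | data) = 1/2.
So P(black next | data) = Σ P(black next | H) P(H | data) = (0)(1/20) + (1/4)(3/20) + (1/2)(3/10) + (3/4)(1/2) = 9/16.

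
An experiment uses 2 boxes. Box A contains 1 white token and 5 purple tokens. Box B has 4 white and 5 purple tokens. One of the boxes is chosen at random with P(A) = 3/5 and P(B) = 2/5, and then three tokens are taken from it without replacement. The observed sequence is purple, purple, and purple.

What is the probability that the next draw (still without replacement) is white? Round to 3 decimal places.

Compute the likelihood of the observed sequence for each case: P(data | box A) = (5/6)(4/5)(3/4) = 1/2; P(data | box B) = (5/9)(4/8)(3/7) = 5/42.
Weighting by the prior gives 3/5 · 1/2 = 3/10, 2/5 · 5/42 = 1/21; summing to 73/210.
The posterior is then P(box A | data) = 63/73, P(box B | data) = 10/73.
Averaging over the posterior, P(white next | data) = (1/3)(63/73) + (2/3)(10/73) = 83/219.

0.379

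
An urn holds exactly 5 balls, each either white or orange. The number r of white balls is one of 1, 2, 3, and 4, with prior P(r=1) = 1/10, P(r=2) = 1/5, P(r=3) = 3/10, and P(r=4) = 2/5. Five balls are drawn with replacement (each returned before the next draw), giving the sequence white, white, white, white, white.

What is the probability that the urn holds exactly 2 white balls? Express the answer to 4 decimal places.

For each hypothesis, P(data | H) works out to: P(data | r = 1) = (1/5)(1/5)(1/5)(1/5)(1/5) = 0.00032; P(data | r = 2) = (2/5)(2/5)(2/5)(2/5)(2/5) = 0.01024; P(data | r = 3) = (3/5)(3/5)(3/5)(3/5)(3/5) = 0.07776; P(data | r = 4) = (4/5)(4/5)(4/5)(4/5)(4/5) = 0.32768.
Multiplying each by its prior: 1/10 · 0.00032 = 3.2e-05, 1/5 · 0.01024 = 0.002048, 3/10 · 0.07776 = 0.023328, 2/5 · 0.32768 = 0.13107; these sum to 0.15648.
So P(r = 2 | data) = (0.002048) / (0.15648) = 0.013088.

0.0131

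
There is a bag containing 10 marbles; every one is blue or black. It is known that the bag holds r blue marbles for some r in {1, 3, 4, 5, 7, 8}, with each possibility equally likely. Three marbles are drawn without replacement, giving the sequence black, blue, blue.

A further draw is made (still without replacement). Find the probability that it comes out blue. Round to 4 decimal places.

0.5651

The likelihood of the observed sequence under each hypothesis: P(data | r = 1) = (9/10)(1/9)(0/8) = 0; P(data | r = 3) = (7/10)(3/9)(2/8) = 0.058333; P(data | r = 4) = (6/10)(4/9)(3/8) = 0.1; P(data | r = 5) = (5/10)(5/9)(4/8) = 0.13889; P(data | r = 7) = (3/10)(7/9)(6/8) = 0.175; P(data | r = 8) = (2/10)(8/9)(7/8) = 0.15556.
The prior-weighted likelihoods are 1/6 · 0 = 0, 1/6 · 0.058333 = 0.0097222, 1/6 · 0.1 = 0.016667, 1/6 · 0.13889 = 0.023148, 1/6 · 0.175 = 0.029167, 1/6 · 0.15556 = 0.025926; summing to 0.10463.
The posterior is then P(r = 1 | data) = 0, P(r = 3 | data) = 0.09292, P(r = 4 | data) = 0.15929, P(r = 5 | data) = 0.22124, P(r = 7 | data) = 0.27876, P(r = 8 | data) = 0.24779.
So P(blue next | data) = Σ P(blue next | H) P(H | data) = (1/7)(0.09292) + (2/7)(0.15929) + (3/7)(0.22124) + (5/7)(0.27876) + (6/7)(0.24779) = 0.56511.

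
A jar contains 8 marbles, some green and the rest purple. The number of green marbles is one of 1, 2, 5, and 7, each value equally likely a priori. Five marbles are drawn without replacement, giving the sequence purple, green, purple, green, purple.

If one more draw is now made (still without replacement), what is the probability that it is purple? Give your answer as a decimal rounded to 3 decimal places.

Compute the likelihood of the observed sequence for each case: P(data | r = 1) = (7/8)(1/7)(6/6)(0/5) = 0; P(data | r = 2) = (6/8)(2/7)(5/6)(1/5)(4/4) = 1/28; P(data | r = 5) = (3/8)(5/7)(2/6)(4/5)(1/4) = 1/56; P(data | r = 7) = (1/8)(7/7)(0/6) = 0.
Weighting by the prior gives 1/4 · 0 = 0, 1/4 · 1/28 = 1/112, 1/4 · 1/56 = 1/224, 1/4 · 0 = 0; summing to 3/224.
Dividing through by the total gives posterior P(r = 1 | data) = 0, P(r = 2 | data) = 2/3, P(r = 5 | data) = 1/3, P(r = 7 | data) = 0.
Averaging over the posterior, P(purple next | data) = (1)(2/3) + (0)(1/3) = 2/3.

0.667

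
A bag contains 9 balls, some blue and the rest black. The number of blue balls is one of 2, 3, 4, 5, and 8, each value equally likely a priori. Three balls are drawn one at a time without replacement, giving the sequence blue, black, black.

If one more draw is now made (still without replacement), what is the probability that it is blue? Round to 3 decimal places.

Compute the likelihood of the observed sequence for each case: P(data | r = 2) = (2/9)(7/8)(6/7) = 0.16667; P(data | r = 3) = (3/9)(6/8)(5/7) = 0.17857; P(data | r = 4) = (4/9)(5/8)(4/7) = 0.15873; P(data | r = 5) = (5/9)(4/8)(3/7) = 0.11905; P(data | r = 8) = (8/9)(1/8)(0/7) = 0.
The prior-weighted likelihoods are 1/5 · 0.16667 = 0.033333, 1/5 · 0.17857 = 0.035714, 1/5 · 0.15873 = 0.031746, 1/5 · 0.11905 = 0.02381, 1/5 · 0 = 0; summing to 0.1246.
Dividing through by the total gives posterior P(r = 2 | data) = 0.26752, P(r = 3 | data) = 0.28662, P(r = 4 | data) = 0.25478, P(r = 5 | data) = 0.19108, P(r = 8 | data) = 0.
The predictive probability is P(blue next | data) = (1/6)(0.26752) + (1/3)(0.28662) + (1/2)(0.25478) + (2/3)(0.19108) = 0.3949.

0.395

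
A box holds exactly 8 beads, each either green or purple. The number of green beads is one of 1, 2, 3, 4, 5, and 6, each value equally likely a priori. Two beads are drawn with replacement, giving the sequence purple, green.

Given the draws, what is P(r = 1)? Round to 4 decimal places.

Compute the likelihood of the observed sequence for each case: P(data | r = 1) = (7/8)(1/8) = 7/64; P(data | r = 2) = (6/8)(2/8) = 3/16; P(data | r = 3) = (5/8)(3/8) = 15/64; P(data | r = 4) = (4/8)(4/8) = 1/4; P(data | r = 5) = (3/8)(5/8) = 15/64; P(data | r = 6) = (2/8)(6/8) = 3/16.
Multiplying each by its prior: 1/6 · 7/64 = 7/384, 1/6 · 3/16 = 1/32, 1/6 · 15/64 = 5/128, 1/6 · 1/4 = 1/24, 1/6 · 15/64 = 5/128, 1/6 · 3/16 = 1/32; summing to 77/384.
Therefore the posterior P(r = 1 | data) = (7/384) / (77/384) = 1/11.

0.0909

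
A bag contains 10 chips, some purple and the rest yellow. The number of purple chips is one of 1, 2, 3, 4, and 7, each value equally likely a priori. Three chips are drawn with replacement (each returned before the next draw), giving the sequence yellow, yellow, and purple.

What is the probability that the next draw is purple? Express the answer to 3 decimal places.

The likelihood of the observed sequence under each hypothesis: P(data | r = 1) = (9/10)(9/10)(1/10) = 0.081; P(data | r = 2) = (8/10)(8/10)(2/10) = 0.128; P(data | r = 3) = (7/10)(7/10)(3/10) = 0.147; P(data | r = 4) = (6/10)(6/10)(4/10) = 0.144; P(data | r = 7) = (3/10)(3/10)(7/10) = 0.063.
Multiplying each by its prior: 1/5 · 0.081 = 0.0162, 1/5 · 0.128 = 0.0256, 1/5 · 0.147 = 0.0294, 1/5 · 0.144 = 0.0288, 1/5 · 0.063 = 0.0126; summing to 0.1126.
The posterior is then P(r = 1 | data) = 0.14387, P(r = 2 | data) = 0.22735, P(r = 3 | data) = 0.2611, P(r = 4 | data) = 0.25577, P(r = 7 | data) = 0.1119.
Averaging over the posterior, P(purple next | data) = (1/10)(0.14387) + (1/5)(0.22735) + (3/10)(0.2611) + (2/5)(0.25577) + (7/10)(0.1119) = 0.31883.

0.319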